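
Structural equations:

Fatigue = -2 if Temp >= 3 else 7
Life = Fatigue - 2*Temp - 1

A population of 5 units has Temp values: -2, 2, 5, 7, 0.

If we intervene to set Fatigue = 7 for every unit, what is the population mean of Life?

Under do(Fatigue=7), Fatigue's equation is replaced by Fatigue=7 for every unit. Per-unit Life: 10, 2, -4, -8, 6. Mean = 1.2.

1.2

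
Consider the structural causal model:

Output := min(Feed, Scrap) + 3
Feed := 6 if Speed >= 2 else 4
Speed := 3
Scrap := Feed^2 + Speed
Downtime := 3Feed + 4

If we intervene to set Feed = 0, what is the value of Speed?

3

Under do(Feed=0), the mechanism Feed := 6 if Speed >= 2 else 4 is discarded; Feed is fixed at 0.
Speed is not downstream of the intervention, so its value is determined by the original equations.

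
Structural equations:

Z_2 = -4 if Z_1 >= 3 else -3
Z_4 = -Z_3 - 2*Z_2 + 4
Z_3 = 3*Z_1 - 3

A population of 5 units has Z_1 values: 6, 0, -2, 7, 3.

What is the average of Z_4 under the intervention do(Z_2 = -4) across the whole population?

The intervention sets Z_2=-4 in all 5 units regardless of Z_1. Recomputing Z_4 per unit gives -3, 15, 21, -6, 6; average 6.6.

6.6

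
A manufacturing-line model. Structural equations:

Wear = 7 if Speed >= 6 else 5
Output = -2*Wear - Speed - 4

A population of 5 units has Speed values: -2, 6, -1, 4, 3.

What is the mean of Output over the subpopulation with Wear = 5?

Observing Wear=5 restricts to units where Wear's equation naturally yields 5: Speed ∈ {-2, -1, 4, 3}. In that subpopulation Output = -12, -13, -18, -17, mean -15.

-15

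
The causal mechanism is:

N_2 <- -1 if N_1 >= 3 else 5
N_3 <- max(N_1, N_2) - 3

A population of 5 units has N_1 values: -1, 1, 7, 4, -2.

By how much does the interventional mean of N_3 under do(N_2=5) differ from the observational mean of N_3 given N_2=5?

0.4

The intervention sets N_2=5 in all 5 units regardless of N_1. Recomputing N_3 per unit gives 2, 2, 4, 2, 2; average 2.4.
Conditioning on N_2=5 selects the 3 unit(s) with N_1 ∈ {-1, 1, -2}. Their N_3 values: 2, 2, 2. Mean = 2.
Difference = 2.4 − 2 = 0.4.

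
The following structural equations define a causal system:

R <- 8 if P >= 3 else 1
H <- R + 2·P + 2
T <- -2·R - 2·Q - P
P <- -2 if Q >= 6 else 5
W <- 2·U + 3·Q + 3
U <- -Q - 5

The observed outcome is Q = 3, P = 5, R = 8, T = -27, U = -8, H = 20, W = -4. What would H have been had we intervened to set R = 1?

The intervention breaks the incoming arrows to R: R <- 8 if P >= 3 else 1 no longer applies, and R = 1.
P = -2 if Q >= 6 else 5  [with Q=3]  = 5
H = R + 2·P + 2  [with R=1, P=5]  = 13

13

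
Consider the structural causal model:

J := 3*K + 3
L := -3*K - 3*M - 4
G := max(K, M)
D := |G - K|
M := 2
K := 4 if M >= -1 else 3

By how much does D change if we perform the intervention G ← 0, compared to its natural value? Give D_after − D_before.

4

Under do(G=0), the mechanism G := max(K, M) is discarded; G is fixed at 0.
K = 4 if M >= -1 else 3  [with M=2]  = 4
D = |G - K|  [with G=0, K=4]  = 4
Without intervention: K = 4 if M >= -1 else 3  [with M=2]  = 4; G = max(K, M)  [with K=4, M=2]  = 4; D = |G - K|  [with G=4, K=4]  = 0.
Change = 4 − 0 = 4.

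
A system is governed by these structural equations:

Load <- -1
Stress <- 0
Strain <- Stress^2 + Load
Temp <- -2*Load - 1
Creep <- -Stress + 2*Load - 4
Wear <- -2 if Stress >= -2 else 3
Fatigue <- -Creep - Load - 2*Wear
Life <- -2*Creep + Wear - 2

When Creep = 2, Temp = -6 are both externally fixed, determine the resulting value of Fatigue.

3

Setting Creep = 2, Temp = -6 by intervention discards those variables' equations.
Wear = -2 if Stress >= -2 else 3  [with Stress=0]  = -2
Fatigue = -Creep - Load - 2*Wear  [with Creep=2, Load=-1, Wear=-2]  = 3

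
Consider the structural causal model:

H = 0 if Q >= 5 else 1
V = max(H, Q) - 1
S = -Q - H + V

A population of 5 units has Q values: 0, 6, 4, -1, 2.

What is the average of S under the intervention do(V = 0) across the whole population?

-3

Every unit gets V=0 under the intervention. S values become -1, -6, -5, 0, -3; E[S|do(V=0)] = -3.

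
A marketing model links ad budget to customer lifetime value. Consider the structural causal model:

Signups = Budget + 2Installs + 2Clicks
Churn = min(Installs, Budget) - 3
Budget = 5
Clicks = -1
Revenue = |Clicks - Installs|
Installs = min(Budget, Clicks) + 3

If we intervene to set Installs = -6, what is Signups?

The intervention breaks the incoming arrows to Installs: Installs = min(Budget, Clicks) + 3 no longer applies, and Installs = -6.
Signups = Budget + 2Installs + 2Clicks  [with Budget=5, Installs=-6, Clicks=-1]  = -9

-9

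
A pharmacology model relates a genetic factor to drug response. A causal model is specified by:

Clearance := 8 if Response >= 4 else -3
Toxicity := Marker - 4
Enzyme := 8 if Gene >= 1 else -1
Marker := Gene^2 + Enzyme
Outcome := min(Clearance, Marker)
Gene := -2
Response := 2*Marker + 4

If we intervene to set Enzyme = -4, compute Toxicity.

do(Enzyme=-4) replaces the equation Enzyme := 8 if Gene >= 1 else -1 with the constant Enzyme = -4.
Marker = Gene^2 + Enzyme  [with Gene=-2, Enzyme=-4]  = 0
Toxicity = Marker - 4  [with Marker=0]  = -4

-4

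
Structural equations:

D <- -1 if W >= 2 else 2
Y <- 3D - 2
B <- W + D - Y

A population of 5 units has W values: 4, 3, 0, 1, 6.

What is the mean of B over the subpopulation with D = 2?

Conditioning on D=2 selects the 2 unit(s) with W ∈ {0, 1}. Their B values: -2, -1. Mean = -1.5.

-1.5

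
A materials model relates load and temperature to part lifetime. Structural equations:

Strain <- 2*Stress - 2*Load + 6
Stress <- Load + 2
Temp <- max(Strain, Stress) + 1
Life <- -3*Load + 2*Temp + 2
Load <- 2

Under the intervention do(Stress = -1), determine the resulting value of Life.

-2

do(Stress=-1) replaces the equation Stress <- Load + 2 with the constant Stress = -1.
Strain = 2*Stress - 2*Load + 6  [with Stress=-1, Load=2]  = 0
Temp = max(Strain, Stress) + 1  [with Strain=0, Stress=-1]  = 1
Life = -3*Load + 2*Temp + 2  [with Load=2, Temp=1]  = -2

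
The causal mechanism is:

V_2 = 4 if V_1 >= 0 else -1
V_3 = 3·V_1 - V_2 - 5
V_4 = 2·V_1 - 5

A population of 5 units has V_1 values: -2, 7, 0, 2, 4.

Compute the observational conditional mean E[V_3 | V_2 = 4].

Observing V_2=4 restricts to units where V_2's equation naturally yields 4: V_1 ∈ {7, 0, 2, 4}. In that subpopulation V_3 = 12, -9, -3, 3, mean 0.75.

0.75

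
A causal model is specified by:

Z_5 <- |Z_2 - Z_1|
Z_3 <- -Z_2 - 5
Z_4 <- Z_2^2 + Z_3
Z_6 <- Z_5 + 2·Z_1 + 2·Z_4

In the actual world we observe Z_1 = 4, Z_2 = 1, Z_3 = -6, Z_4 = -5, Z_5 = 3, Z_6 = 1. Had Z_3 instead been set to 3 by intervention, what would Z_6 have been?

The intervention breaks the incoming arrows to Z_3: Z_3 <- -Z_2 - 5 no longer applies, and Z_3 = 3.
Z_4 = Z_2^2 + Z_3  [with Z_2=1, Z_3=3]  = 4
Z_5 = |Z_2 - Z_1|  [with Z_2=1, Z_1=4]  = 3
Z_6 = Z_5 + 2·Z_1 + 2·Z_4  [with Z_5=3, Z_1=4, Z_4=4]  = 19

19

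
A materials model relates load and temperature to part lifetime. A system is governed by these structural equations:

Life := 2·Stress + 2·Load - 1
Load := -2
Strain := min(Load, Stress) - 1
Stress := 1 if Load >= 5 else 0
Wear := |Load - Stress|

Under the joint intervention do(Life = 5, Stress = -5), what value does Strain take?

-6

Setting Life = 5, Stress = -5 by intervention discards those variables' equations.
Strain = min(Load, Stress) - 1  [with Load=-2, Stress=-5]  = -6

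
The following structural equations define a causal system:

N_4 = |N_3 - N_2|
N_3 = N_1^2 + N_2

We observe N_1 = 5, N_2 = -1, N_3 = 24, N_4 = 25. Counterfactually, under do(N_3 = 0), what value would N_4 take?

1

The intervention breaks the incoming arrows to N_3: N_3 = N_1^2 + N_2 no longer applies, and N_3 = 0.
N_4 = |N_3 - N_2|  [with N_3=0, N_2=-1]  = 1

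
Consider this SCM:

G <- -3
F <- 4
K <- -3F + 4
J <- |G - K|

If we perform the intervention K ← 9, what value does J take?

The intervention breaks the incoming arrows to K: K <- -3F + 4 no longer applies, and K = 9.
J = |G - K|  [with G=-3, K=9]  = 12

12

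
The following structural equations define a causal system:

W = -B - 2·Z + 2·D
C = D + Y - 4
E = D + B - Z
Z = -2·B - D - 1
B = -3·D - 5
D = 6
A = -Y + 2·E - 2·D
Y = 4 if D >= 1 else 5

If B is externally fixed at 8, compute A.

58

Under do(B=8), the mechanism B = -3·D - 5 is discarded; B is fixed at 8.
Z = -2·B - D - 1  [with B=8, D=6]  = -23
E = D + B - Z  [with D=6, B=8, Z=-23]  = 37
Y = 4 if D >= 1 else 5  [with D=6]  = 4
A = -Y + 2·E - 2·D  [with Y=4, E=37, D=6]  = 58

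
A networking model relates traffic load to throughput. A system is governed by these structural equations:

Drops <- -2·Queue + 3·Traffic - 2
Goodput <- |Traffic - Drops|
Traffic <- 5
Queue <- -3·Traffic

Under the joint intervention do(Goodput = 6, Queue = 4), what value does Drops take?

5

Setting Goodput = 6, Queue = 4 by intervention discards those variables' equations.
Drops = -2·Queue + 3·Traffic - 2  [with Queue=4, Traffic=5]  = 5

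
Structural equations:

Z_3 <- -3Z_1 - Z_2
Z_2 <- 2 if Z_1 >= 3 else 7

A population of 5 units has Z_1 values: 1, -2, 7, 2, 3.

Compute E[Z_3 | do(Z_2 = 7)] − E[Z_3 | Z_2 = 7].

-5.6

do(Z_2=7) breaks Z_2's dependence on Z_1. With Z_2=7 fixed, Z_3 across the units is -10, -1, -28, -13, -16, mean -13.6.
Observing Z_2=7 restricts to units where Z_2's equation naturally yields 7: Z_1 ∈ {1, -2, 2}. In that subpopulation Z_3 = -10, -1, -13, mean -8.
Difference = -13.6 − (-8) = -5.6.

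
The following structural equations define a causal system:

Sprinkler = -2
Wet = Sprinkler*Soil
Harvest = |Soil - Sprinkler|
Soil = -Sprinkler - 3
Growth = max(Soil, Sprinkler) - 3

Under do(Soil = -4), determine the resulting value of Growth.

-5

Under do(Soil=-4), the mechanism Soil = -Sprinkler - 3 is discarded; Soil is fixed at -4.
Growth = max(Soil, Sprinkler) - 3  [with Soil=-4, Sprinkler=-2]  = -5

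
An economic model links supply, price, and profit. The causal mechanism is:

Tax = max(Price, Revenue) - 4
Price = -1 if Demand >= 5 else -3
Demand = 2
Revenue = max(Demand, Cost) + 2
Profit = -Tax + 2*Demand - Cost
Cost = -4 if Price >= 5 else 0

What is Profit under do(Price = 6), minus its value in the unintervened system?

Under do(Price=6), the mechanism Price = -1 if Demand >= 5 else -3 is discarded; Price is fixed at 6.
Cost = -4 if Price >= 5 else 0  [with Price=6]  = -4
Revenue = max(Demand, Cost) + 2  [with Demand=2, Cost=-4]  = 4
Tax = max(Price, Revenue) - 4  [with Price=6, Revenue=4]  = 2
Profit = -Tax + 2*Demand - Cost  [with Tax=2, Demand=2, Cost=-4]  = 6
Without intervention: Price = -1 if Demand >= 5 else -3  [with Demand=2]  = -3; Cost = -4 if Price >= 5 else 0  [with Price=-3]  = 0; Revenue = max(Demand, Cost) + 2  [with Demand=2, Cost=0]  = 4; Tax = max(Price, Revenue) - 4  [with Price=-3, Revenue=4]  = 0; Profit = -Tax + 2*Demand - Cost  [with Tax=0, Demand=2, Cost=0]  = 4.
Change = 6 − 4 = 2.

2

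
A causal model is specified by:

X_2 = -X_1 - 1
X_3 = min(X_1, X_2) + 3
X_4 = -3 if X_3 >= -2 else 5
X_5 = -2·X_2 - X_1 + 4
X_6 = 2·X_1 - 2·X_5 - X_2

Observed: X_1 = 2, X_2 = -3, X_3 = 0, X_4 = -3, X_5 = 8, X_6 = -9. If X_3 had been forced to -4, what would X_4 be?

5

The intervention breaks the incoming arrows to X_3: X_3 = min(X_1, X_2) + 3 no longer applies, and X_3 = -4.
X_4 = -3 if X_3 >= -2 else 5  [with X_3=-4]  = 5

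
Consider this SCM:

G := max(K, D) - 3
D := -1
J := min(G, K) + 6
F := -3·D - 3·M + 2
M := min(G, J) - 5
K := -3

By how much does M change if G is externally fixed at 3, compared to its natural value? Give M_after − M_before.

7

do(G=3) replaces the equation G := max(K, D) - 3 with the constant G = 3.
J = min(G, K) + 6  [with G=3, K=-3]  = 3
M = min(G, J) - 5  [with G=3, J=3]  = -2
Without intervention: G = max(K, D) - 3  [with K=-3, D=-1]  = -4; J = min(G, K) + 6  [with G=-4, K=-3]  = 2; M = min(G, J) - 5  [with G=-4, J=2]  = -9.
Change = -2 − (-9) = 7.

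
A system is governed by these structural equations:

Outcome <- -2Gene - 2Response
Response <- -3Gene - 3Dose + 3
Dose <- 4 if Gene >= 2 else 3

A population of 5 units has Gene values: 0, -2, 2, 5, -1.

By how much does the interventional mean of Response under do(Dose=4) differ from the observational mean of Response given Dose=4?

8.1

Every unit gets Dose=4 under the intervention. Response values become -9, -3, -15, -24, -6; E[Response|do(Dose=4)] = -11.4.
E[Response|Dose=4] averages over only the 2 units with Dose=4 (Gene = 2, 5): Response = -15, -24, mean -19.5.
Difference = -11.4 − (-19.5) = 8.1.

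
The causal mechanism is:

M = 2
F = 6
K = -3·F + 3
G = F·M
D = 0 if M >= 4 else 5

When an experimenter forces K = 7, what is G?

12

Under do(K=7), the mechanism K = -3·F + 3 is discarded; K is fixed at 7.
Since G is not a descendant of the intervened variable, it is unaffected.
G = F·M  [with F=6, M=2]  = 12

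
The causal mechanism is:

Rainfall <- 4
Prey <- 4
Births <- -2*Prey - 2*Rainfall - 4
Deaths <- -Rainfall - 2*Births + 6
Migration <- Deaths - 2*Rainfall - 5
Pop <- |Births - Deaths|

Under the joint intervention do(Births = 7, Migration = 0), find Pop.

Setting Births = 7, Migration = 0 by intervention discards those variables' equations.
Deaths = -Rainfall - 2*Births + 6  [with Rainfall=4, Births=7]  = -12
Pop = |Births - Deaths|  [with Births=7, Deaths=-12]  = 19

19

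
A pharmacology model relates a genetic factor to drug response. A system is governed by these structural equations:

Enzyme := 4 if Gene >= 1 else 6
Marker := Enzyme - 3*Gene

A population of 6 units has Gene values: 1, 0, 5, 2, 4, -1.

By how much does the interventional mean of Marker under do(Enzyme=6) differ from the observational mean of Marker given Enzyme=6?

-7

do(Enzyme=6) breaks Enzyme's dependence on Gene. With Enzyme=6 fixed, Marker across the units is 3, 6, -9, 0, -6, 9, mean 0.5.
Observing Enzyme=6 restricts to units where Enzyme's equation naturally yields 6: Gene ∈ {0, -1}. In that subpopulation Marker = 6, 9, mean 7.5.
Difference = 0.5 − 7.5 = -7.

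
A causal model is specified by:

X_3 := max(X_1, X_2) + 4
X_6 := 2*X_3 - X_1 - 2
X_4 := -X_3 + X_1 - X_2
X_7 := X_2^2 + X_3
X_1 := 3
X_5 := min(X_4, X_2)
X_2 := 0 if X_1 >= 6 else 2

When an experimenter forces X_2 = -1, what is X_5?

-3

do(X_2=-1) replaces the equation X_2 := 0 if X_1 >= 6 else 2 with the constant X_2 = -1.
X_3 = max(X_1, X_2) + 4  [with X_1=3, X_2=-1]  = 7
X_4 = -X_3 + X_1 - X_2  [with X_3=7, X_1=3, X_2=-1]  = -3
X_5 = min(X_4, X_2)  [with X_4=-3, X_2=-1]  = -3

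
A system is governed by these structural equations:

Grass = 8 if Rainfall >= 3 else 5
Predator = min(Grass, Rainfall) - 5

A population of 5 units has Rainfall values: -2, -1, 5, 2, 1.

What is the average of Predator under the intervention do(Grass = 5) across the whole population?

Every unit gets Grass=5 under the intervention. Predator values become -7, -6, 0, -3, -4; E[Predator|do(Grass=5)] = -4.

-4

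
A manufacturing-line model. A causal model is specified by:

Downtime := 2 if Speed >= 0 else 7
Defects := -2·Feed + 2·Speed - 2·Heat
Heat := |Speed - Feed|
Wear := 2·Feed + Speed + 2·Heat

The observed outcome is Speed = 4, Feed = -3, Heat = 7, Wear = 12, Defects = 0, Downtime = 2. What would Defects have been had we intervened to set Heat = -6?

26

do(Heat=-6) replaces the equation Heat := |Speed - Feed| with the constant Heat = -6.
Defects = -2·Feed + 2·Speed - 2·Heat  [with Feed=-3, Speed=4, Heat=-6]  = 26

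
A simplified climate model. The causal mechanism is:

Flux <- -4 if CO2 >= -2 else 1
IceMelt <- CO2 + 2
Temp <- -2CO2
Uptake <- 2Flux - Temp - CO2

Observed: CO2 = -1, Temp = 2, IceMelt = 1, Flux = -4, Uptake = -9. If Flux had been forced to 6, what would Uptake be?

Intervening sets Flux = 6 and removes its equation (Flux <- -4 if CO2 >= -2 else 1).
Temp = -2CO2  [with CO2=-1]  = 2
Uptake = 2Flux - Temp - CO2  [with Flux=6, Temp=2, CO2=-1]  = 11

11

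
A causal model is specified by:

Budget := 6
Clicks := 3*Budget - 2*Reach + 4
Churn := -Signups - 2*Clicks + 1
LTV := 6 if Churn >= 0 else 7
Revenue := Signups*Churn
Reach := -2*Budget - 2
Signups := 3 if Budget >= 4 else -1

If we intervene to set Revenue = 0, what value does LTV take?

Intervening sets Revenue = 0 and removes its equation (Revenue := Signups*Churn).
No directed path runs from Revenue to LTV, so LTV keeps its natural value.
Reach = -2*Budget - 2  [with Budget=6]  = -14
Clicks = 3*Budget - 2*Reach + 4  [with Budget=6, Reach=-14]  = 50
Signups = 3 if Budget >= 4 else -1  [with Budget=6]  = 3
Churn = -Signups - 2*Clicks + 1  [with Signups=3, Clicks=50]  = -102
LTV = 6 if Churn >= 0 else 7  [with Churn=-102]  = 7

7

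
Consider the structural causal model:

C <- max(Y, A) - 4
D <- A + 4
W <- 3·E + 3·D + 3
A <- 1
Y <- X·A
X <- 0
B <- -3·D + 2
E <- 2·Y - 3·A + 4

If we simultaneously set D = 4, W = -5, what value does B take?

Under do(D = 4, W = -5), each intervened variable's structural equation is replaced by its fixed value.
B = -3·D + 2  [with D=4]  = -10

-10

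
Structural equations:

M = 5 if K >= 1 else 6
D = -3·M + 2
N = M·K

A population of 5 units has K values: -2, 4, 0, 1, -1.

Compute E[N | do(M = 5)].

do(M=5) breaks M's dependence on K. With M=5 fixed, N across the units is -10, 20, 0, 5, -5, mean 2.

2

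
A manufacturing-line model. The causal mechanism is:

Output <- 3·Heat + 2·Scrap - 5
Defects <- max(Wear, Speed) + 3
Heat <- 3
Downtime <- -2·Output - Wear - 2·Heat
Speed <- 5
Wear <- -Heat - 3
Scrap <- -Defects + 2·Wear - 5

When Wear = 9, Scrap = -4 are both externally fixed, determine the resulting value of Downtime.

Under do(Wear = 9, Scrap = -4), each intervened variable's structural equation is replaced by its fixed value.
Output = 3·Heat + 2·Scrap - 5  [with Heat=3, Scrap=-4]  = -4
Downtime = -2·Output - Wear - 2·Heat  [with Output=-4, Wear=9, Heat=3]  = -7

-7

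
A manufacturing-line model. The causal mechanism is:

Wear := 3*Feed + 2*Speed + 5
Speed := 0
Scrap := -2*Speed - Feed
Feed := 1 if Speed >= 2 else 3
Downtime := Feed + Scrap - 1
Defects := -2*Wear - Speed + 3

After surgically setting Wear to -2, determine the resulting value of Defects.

The intervention breaks the incoming arrows to Wear: Wear := 3*Feed + 2*Speed + 5 no longer applies, and Wear = -2.
Defects = -2*Wear - Speed + 3  [with Wear=-2, Speed=0]  = 7

7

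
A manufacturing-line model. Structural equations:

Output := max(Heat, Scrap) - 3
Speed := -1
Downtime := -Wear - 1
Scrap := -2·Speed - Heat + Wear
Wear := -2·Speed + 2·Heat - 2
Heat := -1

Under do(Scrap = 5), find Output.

2

Intervening sets Scrap = 5 and removes its equation (Scrap := -2·Speed - Heat + Wear).
Output = max(Heat, Scrap) - 3  [with Heat=-1, Scrap=5]  = 2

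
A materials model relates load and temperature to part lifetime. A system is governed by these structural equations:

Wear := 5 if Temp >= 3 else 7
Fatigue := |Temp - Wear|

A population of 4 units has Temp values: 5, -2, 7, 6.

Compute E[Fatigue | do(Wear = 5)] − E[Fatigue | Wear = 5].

Every unit gets Wear=5 under the intervention. Fatigue values become 0, 7, 2, 1; E[Fatigue|do(Wear=5)] = 2.5.
E[Fatigue|Wear=5] averages over only the 3 units with Wear=5 (Temp = 5, 7, 6): Fatigue = 0, 2, 1, mean 1.
Difference = 2.5 − 1 = 1.5.

1.5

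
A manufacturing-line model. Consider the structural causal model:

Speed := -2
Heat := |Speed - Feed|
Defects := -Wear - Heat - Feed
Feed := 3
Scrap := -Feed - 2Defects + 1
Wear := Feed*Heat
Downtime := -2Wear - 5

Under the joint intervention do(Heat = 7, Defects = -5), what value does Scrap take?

Setting Heat = 7, Defects = -5 by intervention discards those variables' equations.
Scrap = -Feed - 2Defects + 1  [with Feed=3, Defects=-5]  = 8

8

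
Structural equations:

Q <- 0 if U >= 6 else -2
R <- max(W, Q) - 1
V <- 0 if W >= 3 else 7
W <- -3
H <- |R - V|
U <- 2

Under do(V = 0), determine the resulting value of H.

3

The intervention breaks the incoming arrows to V: V <- 0 if W >= 3 else 7 no longer applies, and V = 0.
Q = 0 if U >= 6 else -2  [with U=2]  = -2
R = max(W, Q) - 1  [with W=-3, Q=-2]  = -3
H = |R - V|  [with R=-3, V=0]  = 3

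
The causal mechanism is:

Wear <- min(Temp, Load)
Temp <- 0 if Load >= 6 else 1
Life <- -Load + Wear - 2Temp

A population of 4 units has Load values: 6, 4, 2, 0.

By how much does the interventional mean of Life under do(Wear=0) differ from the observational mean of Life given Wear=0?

The intervention sets Wear=0 in all 4 units regardless of Load. Recomputing Life per unit gives -6, -6, -4, -2; average -4.5.
Conditioning on Wear=0 selects the 2 unit(s) with Load ∈ {6, 0}. Their Life values: -6, -2. Mean = -4.
Difference = -4.5 − (-4) = -0.5.

-0.5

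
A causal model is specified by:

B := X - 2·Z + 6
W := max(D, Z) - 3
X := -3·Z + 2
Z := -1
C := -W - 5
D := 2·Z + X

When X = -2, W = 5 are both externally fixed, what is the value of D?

Under do(X = -2, W = 5), each intervened variable's structural equation is replaced by its fixed value.
D = 2·Z + X  [with Z=-1, X=-2]  = -4

-4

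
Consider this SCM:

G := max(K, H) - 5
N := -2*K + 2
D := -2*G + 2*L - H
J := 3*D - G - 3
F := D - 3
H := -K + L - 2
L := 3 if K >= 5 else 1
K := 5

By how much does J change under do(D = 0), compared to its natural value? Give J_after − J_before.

-30

The intervention breaks the incoming arrows to D: D := -2*G + 2*L - H no longer applies, and D = 0.
L = 3 if K >= 5 else 1  [with K=5]  = 3
H = -K + L - 2  [with K=5, L=3]  = -4
G = max(K, H) - 5  [with K=5, H=-4]  = 0
J = 3*D - G - 3  [with D=0, G=0]  = -3
Without intervention: L = 3 if K >= 5 else 1  [with K=5]  = 3; H = -K + L - 2  [with K=5, L=3]  = -4; G = max(K, H) - 5  [with K=5, H=-4]  = 0; D = -2*G + 2*L - H  [with G=0, L=3, H=-4]  = 10; J = 3*D - G - 3  [with D=10, G=0]  = 27.
Change = -3 − 27 = -30.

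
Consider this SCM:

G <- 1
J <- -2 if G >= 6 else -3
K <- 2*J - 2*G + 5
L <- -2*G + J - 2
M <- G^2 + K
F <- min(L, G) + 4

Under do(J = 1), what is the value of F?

Under do(J=1), the mechanism J <- -2 if G >= 6 else -3 is discarded; J is fixed at 1.
L = -2*G + J - 2  [with G=1, J=1]  = -3
F = min(L, G) + 4  [with L=-3, G=1]  = 1

1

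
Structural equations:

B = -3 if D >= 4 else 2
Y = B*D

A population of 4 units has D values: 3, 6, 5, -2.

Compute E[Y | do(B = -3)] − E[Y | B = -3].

7.5

The intervention sets B=-3 in all 4 units regardless of D. Recomputing Y per unit gives -9, -18, -15, 6; average -9.
Conditioning on B=-3 selects the 2 unit(s) with D ∈ {6, 5}. Their Y values: -18, -15. Mean = -16.5.
Difference = -9 − (-16.5) = 7.5.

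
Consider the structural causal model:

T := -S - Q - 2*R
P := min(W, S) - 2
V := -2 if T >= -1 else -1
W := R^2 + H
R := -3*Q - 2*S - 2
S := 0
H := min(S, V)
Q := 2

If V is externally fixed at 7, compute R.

-8

do(V=7) replaces the equation V := -2 if T >= -1 else -1 with the constant V = 7.
R is not downstream of the intervention, so its value is determined by the original equations.
R = -3*Q - 2*S - 2  [with Q=2, S=0]  = -8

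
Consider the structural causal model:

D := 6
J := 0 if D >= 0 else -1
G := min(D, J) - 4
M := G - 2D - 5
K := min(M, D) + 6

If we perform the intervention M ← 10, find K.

Intervening sets M = 10 and removes its equation (M := G - 2D - 5).
K = min(M, D) + 6  [with M=10, D=6]  = 12

12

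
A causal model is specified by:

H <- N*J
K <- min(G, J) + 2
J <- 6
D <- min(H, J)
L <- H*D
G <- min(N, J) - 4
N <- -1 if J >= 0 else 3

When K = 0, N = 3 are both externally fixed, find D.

6

The joint intervention fixes K = 0, N = 3, removing each variable's own equation.
H = N*J  [with N=3, J=6]  = 18
D = min(H, J)  [with H=18, J=6]  = 6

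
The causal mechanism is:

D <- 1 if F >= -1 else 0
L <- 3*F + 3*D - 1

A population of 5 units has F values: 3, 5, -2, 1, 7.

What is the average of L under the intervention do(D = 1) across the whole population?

Under do(D=1), D's equation is replaced by D=1 for every unit. Per-unit L: 11, 17, -4, 5, 23. Mean = 10.4.

10.4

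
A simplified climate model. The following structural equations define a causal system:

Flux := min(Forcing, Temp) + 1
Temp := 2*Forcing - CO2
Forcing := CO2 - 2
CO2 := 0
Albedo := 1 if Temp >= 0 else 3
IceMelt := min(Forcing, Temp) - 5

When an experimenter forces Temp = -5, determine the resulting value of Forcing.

Under do(Temp=-5), the mechanism Temp := 2*Forcing - CO2 is discarded; Temp is fixed at -5.
Since Forcing is not a descendant of the intervened variable, it is unaffected.
Forcing = CO2 - 2  [with CO2=0]  = -2

-2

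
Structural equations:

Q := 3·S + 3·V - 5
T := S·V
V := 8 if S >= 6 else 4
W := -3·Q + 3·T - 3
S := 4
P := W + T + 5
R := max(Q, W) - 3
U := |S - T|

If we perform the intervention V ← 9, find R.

31

Under do(V=9), the mechanism V := 8 if S >= 6 else 4 is discarded; V is fixed at 9.
T = S·V  [with S=4, V=9]  = 36
Q = 3·S + 3·V - 5  [with S=4, V=9]  = 34
W = -3·Q + 3·T - 3  [with Q=34, T=36]  = 3
R = max(Q, W) - 3  [with Q=34, W=3]  = 31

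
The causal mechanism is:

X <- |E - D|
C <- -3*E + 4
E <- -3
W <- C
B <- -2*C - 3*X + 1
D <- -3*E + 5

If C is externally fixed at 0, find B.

do(C=0) replaces the equation C <- -3*E + 4 with the constant C = 0.
D = -3*E + 5  [with E=-3]  = 14
X = |E - D|  [with E=-3, D=14]  = 17
B = -2*C - 3*X + 1  [with C=0, X=17]  = -50

-50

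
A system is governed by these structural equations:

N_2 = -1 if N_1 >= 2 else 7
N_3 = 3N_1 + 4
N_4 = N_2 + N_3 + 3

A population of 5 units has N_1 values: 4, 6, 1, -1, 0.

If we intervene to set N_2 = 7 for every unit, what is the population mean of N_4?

Every unit gets N_2=7 under the intervention. N_4 values become 26, 32, 17, 11, 14; E[N_4|do(N_2=7)] = 20.

20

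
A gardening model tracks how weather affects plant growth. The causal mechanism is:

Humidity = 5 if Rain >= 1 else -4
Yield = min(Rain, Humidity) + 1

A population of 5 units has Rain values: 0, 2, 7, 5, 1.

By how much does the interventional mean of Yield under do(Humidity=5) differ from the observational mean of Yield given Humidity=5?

Under do(Humidity=5), Humidity's equation is replaced by Humidity=5 for every unit. Per-unit Yield: 1, 3, 6, 6, 2. Mean = 3.6.
E[Yield|Humidity=5] averages over only the 4 units with Humidity=5 (Rain = 2, 7, 5, 1): Yield = 3, 6, 6, 2, mean 4.25.
Difference = 3.6 − 4.25 = -0.65.

-0.65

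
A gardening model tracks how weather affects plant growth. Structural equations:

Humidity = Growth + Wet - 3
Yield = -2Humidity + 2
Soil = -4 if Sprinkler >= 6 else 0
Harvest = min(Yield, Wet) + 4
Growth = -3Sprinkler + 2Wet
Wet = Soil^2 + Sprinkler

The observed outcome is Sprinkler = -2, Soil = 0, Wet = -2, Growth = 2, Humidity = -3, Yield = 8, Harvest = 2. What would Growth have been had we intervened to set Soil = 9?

164

Under do(Soil=9), the mechanism Soil = -4 if Sprinkler >= 6 else 0 is discarded; Soil is fixed at 9.
Wet = Soil^2 + Sprinkler  [with Soil=9, Sprinkler=-2]  = 79
Growth = -3Sprinkler + 2Wet  [with Sprinkler=-2, Wet=79]  = 164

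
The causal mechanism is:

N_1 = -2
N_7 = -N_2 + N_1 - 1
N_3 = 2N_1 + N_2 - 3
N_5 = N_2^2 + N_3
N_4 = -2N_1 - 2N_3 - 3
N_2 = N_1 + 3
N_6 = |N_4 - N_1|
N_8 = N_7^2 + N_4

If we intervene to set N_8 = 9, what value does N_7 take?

Intervening sets N_8 = 9 and removes its equation (N_8 = N_7^2 + N_4).
Since N_7 is not a descendant of the intervened variable, it is unaffected.
N_2 = N_1 + 3  [with N_1=-2]  = 1
N_7 = -N_2 + N_1 - 1  [with N_2=1, N_1=-2]  = -4

-4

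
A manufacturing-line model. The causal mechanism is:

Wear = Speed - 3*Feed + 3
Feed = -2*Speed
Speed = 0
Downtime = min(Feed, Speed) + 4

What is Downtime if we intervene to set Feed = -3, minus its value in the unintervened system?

-3

Under do(Feed=-3), the mechanism Feed = -2*Speed is discarded; Feed is fixed at -3.
Downtime = min(Feed, Speed) + 4  [with Feed=-3, Speed=0]  = 1
Without intervention: Feed = -2*Speed  [with Speed=0]  = 0; Downtime = min(Feed, Speed) + 4  [with Feed=0, Speed=0]  = 4.
Change = 1 − 4 = -3.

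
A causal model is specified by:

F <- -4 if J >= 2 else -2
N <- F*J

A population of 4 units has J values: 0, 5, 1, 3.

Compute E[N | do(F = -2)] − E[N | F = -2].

-3.5

The intervention sets F=-2 in all 4 units regardless of J. Recomputing N per unit gives 0, -10, -2, -6; average -4.5.
E[N|F=-2] averages over only the 2 units with F=-2 (J = 0, 1): N = 0, -2, mean -1.
Difference = -4.5 − (-1) = -3.5.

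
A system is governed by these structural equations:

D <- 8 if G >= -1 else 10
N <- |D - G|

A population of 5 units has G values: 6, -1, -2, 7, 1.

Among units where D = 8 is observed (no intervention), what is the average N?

4.75

Observing D=8 restricts to units where D's equation naturally yields 8: G ∈ {6, -1, 7, 1}. In that subpopulation N = 2, 9, 1, 7, mean 4.75.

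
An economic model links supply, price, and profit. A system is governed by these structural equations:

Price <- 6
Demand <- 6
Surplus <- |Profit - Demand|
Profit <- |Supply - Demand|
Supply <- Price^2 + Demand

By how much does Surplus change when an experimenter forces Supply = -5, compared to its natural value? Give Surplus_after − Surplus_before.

-25

do(Supply=-5) replaces the equation Supply <- Price^2 + Demand with the constant Supply = -5.
Profit = |Supply - Demand|  [with Supply=-5, Demand=6]  = 11
Surplus = |Profit - Demand|  [with Profit=11, Demand=6]  = 5
Without intervention: Supply = Price^2 + Demand  [with Price=6, Demand=6]  = 42; Profit = |Supply - Demand|  [with Supply=42, Demand=6]  = 36; Surplus = |Profit - Demand|  [with Profit=36, Demand=6]  = 30.
Change = 5 − 30 = -25.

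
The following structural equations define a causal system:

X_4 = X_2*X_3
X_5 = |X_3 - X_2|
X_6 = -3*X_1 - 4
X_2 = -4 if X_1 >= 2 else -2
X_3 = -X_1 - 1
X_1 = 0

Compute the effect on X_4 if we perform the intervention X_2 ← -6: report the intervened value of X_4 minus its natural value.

4

Under do(X_2=-6), the mechanism X_2 = -4 if X_1 >= 2 else -2 is discarded; X_2 is fixed at -6.
X_3 = -X_1 - 1  [with X_1=0]  = -1
X_4 = X_2*X_3  [with X_2=-6, X_3=-1]  = 6
Without intervention: X_2 = -4 if X_1 >= 2 else -2  [with X_1=0]  = -2; X_3 = -X_1 - 1  [with X_1=0]  = -1; X_4 = X_2*X_3  [with X_2=-2, X_3=-1]  = 2.
Change = 6 − 2 = 4.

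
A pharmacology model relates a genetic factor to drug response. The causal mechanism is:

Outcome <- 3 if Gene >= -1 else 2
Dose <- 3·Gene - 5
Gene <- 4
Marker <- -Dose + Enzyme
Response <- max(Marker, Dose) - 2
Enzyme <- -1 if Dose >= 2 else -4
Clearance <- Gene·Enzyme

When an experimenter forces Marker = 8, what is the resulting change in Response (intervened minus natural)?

1

Intervening sets Marker = 8 and removes its equation (Marker <- -Dose + Enzyme).
Dose = 3·Gene - 5  [with Gene=4]  = 7
Response = max(Marker, Dose) - 2  [with Marker=8, Dose=7]  = 6
Without intervention: Dose = 3·Gene - 5  [with Gene=4]  = 7; Enzyme = -1 if Dose >= 2 else -4  [with Dose=7]  = -1; Marker = -Dose + Enzyme  [with Dose=7, Enzyme=-1]  = -8; Response = max(Marker, Dose) - 2  [with Marker=-8, Dose=7]  = 5.
Change = 6 − 5 = 1.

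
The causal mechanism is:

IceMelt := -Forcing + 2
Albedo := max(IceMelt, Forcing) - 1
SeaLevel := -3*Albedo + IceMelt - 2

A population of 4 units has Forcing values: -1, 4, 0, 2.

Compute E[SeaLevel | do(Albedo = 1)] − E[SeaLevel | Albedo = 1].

-0.25

do(Albedo=1) breaks Albedo's dependence on Forcing. With Albedo=1 fixed, SeaLevel across the units is -2, -7, -3, -5, mean -4.25.
Observing Albedo=1 restricts to units where Albedo's equation naturally yields 1: Forcing ∈ {0, 2}. In that subpopulation SeaLevel = -3, -5, mean -4.
Difference = -4.25 − (-4) = -0.25.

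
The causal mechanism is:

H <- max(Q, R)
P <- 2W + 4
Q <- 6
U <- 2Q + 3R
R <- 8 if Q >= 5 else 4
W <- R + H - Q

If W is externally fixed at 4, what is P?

12

Under do(W=4), the mechanism W <- R + H - Q is discarded; W is fixed at 4.
P = 2W + 4  [with W=4]  = 12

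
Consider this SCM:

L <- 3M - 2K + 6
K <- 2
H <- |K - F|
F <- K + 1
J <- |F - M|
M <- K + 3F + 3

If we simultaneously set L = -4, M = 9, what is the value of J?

6

Under do(L = -4, M = 9), each intervened variable's structural equation is replaced by its fixed value.
F = K + 1  [with K=2]  = 3
J = |F - M|  [with F=3, M=9]  = 6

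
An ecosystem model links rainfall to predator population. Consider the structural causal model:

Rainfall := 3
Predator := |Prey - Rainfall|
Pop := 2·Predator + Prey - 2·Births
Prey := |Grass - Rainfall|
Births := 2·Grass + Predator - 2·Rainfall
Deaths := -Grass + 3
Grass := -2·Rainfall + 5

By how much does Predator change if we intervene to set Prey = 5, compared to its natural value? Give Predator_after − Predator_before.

1

The intervention breaks the incoming arrows to Prey: Prey := |Grass - Rainfall| no longer applies, and Prey = 5.
Predator = |Prey - Rainfall|  [with Prey=5, Rainfall=3]  = 2
Without intervention: Grass = -2·Rainfall + 5  [with Rainfall=3]  = -1; Prey = |Grass - Rainfall|  [with Grass=-1, Rainfall=3]  = 4; Predator = |Prey - Rainfall|  [with Prey=4, Rainfall=3]  = 1.
Change = 2 − 1 = 1.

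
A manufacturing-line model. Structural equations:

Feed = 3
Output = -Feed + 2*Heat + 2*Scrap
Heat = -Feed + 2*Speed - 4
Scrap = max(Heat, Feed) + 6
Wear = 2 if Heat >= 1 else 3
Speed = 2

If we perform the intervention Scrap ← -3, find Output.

-15

The intervention breaks the incoming arrows to Scrap: Scrap = max(Heat, Feed) + 6 no longer applies, and Scrap = -3.
Heat = -Feed + 2*Speed - 4  [with Feed=3, Speed=2]  = -3
Output = -Feed + 2*Heat + 2*Scrap  [with Feed=3, Heat=-3, Scrap=-3]  = -15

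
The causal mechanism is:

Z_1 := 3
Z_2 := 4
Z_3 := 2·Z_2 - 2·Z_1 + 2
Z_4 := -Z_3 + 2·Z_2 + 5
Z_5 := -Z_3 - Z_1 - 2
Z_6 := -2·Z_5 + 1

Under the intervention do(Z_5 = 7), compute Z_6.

-13

The intervention breaks the incoming arrows to Z_5: Z_5 := -Z_3 - Z_1 - 2 no longer applies, and Z_5 = 7.
Z_6 = -2·Z_5 + 1  [with Z_5=7]  = -13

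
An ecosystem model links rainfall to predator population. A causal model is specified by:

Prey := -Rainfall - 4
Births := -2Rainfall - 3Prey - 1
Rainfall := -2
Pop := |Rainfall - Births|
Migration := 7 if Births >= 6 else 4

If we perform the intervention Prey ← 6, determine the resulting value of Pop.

13

do(Prey=6) replaces the equation Prey := -Rainfall - 4 with the constant Prey = 6.
Births = -2Rainfall - 3Prey - 1  [with Rainfall=-2, Prey=6]  = -15
Pop = |Rainfall - Births|  [with Rainfall=-2, Births=-15]  = 13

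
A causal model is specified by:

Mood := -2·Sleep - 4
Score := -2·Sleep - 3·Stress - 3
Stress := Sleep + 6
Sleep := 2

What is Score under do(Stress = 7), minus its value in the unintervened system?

The intervention breaks the incoming arrows to Stress: Stress := Sleep + 6 no longer applies, and Stress = 7.
Score = -2·Sleep - 3·Stress - 3  [with Sleep=2, Stress=7]  = -28
Without intervention: Stress = Sleep + 6  [with Sleep=2]  = 8; Score = -2·Sleep - 3·Stress - 3  [with Sleep=2, Stress=8]  = -31.
Change = -28 − (-31) = 3.

3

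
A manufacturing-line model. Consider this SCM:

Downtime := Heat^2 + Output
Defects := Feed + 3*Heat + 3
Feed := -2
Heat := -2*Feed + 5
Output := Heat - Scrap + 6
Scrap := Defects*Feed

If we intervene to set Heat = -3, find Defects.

The intervention breaks the incoming arrows to Heat: Heat := -2*Feed + 5 no longer applies, and Heat = -3.
Defects = Feed + 3*Heat + 3  [with Feed=-2, Heat=-3]  = -8

-8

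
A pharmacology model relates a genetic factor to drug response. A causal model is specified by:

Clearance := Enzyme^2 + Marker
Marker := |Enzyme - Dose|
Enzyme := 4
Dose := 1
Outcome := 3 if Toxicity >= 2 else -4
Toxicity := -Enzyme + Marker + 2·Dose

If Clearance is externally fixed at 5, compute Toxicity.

The intervention breaks the incoming arrows to Clearance: Clearance := Enzyme^2 + Marker no longer applies, and Clearance = 5.
Since Toxicity is not a descendant of the intervened variable, it is unaffected.
Marker = |Enzyme - Dose|  [with Enzyme=4, Dose=1]  = 3
Toxicity = -Enzyme + Marker + 2·Dose  [with Enzyme=4, Marker=3, Dose=1]  = 1

1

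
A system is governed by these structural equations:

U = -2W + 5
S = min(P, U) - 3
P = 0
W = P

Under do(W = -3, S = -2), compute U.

11

The joint intervention fixes W = -3, S = -2, removing each variable's own equation.
U = -2W + 5  [with W=-3]  = 11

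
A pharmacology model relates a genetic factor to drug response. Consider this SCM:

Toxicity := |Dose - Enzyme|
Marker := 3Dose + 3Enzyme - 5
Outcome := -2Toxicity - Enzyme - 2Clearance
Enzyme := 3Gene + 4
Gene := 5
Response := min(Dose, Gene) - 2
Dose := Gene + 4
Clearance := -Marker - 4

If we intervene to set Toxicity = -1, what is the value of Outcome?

149

Intervening sets Toxicity = -1 and removes its equation (Toxicity := |Dose - Enzyme|).
Dose = Gene + 4  [with Gene=5]  = 9
Enzyme = 3Gene + 4  [with Gene=5]  = 19
Marker = 3Dose + 3Enzyme - 5  [with Dose=9, Enzyme=19]  = 79
Clearance = -Marker - 4  [with Marker=79]  = -83
Outcome = -2Toxicity - Enzyme - 2Clearance  [with Toxicity=-1, Enzyme=19, Clearance=-83]  = 149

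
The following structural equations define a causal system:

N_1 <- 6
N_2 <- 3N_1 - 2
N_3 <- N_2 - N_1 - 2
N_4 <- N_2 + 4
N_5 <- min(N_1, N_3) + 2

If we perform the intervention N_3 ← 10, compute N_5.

do(N_3=10) replaces the equation N_3 <- N_2 - N_1 - 2 with the constant N_3 = 10.
N_5 = min(N_1, N_3) + 2  [with N_1=6, N_3=10]  = 8

8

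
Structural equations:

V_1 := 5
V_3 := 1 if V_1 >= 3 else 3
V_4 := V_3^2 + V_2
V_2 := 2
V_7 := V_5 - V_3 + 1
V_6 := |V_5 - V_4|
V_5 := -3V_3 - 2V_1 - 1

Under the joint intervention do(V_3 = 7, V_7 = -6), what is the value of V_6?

83

Under do(V_3 = 7, V_7 = -6), each intervened variable's structural equation is replaced by its fixed value.
V_4 = V_3^2 + V_2  [with V_3=7, V_2=2]  = 51
V_5 = -3V_3 - 2V_1 - 1  [with V_3=7, V_1=5]  = -32
V_6 = |V_5 - V_4|  [with V_5=-32, V_4=51]  = 83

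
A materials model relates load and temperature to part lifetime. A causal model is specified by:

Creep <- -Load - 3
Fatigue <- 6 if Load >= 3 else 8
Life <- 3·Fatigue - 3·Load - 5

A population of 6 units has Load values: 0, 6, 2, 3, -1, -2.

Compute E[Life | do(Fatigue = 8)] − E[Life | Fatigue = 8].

Every unit gets Fatigue=8 under the intervention. Life values become 19, 1, 13, 10, 22, 25; E[Life|do(Fatigue=8)] = 15.
Conditioning on Fatigue=8 selects the 4 unit(s) with Load ∈ {0, 2, -1, -2}. Their Life values: 19, 13, 22, 25. Mean = 19.75.
Difference = 15 − 19.75 = -4.75.

-4.75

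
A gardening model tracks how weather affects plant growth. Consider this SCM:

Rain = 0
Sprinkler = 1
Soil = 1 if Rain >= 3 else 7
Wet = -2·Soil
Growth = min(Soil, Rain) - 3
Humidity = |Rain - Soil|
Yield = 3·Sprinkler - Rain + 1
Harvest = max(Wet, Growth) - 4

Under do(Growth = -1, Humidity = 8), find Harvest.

-5

Setting Growth = -1, Humidity = 8 by intervention discards those variables' equations.
Soil = 1 if Rain >= 3 else 7  [with Rain=0]  = 7
Wet = -2·Soil  [with Soil=7]  = -14
Harvest = max(Wet, Growth) - 4  [with Wet=-14, Growth=-1]  = -5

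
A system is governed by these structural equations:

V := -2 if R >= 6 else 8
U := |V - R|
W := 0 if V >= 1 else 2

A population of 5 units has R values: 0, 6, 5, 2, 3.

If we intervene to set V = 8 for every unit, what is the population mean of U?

Under do(V=8), V's equation is replaced by V=8 for every unit. Per-unit U: 8, 2, 3, 6, 5. Mean = 4.8.

4.8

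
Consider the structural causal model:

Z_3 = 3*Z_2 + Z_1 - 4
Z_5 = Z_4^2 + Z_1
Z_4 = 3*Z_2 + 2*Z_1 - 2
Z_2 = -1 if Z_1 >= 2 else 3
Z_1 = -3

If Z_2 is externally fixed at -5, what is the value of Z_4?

Under do(Z_2=-5), the mechanism Z_2 = -1 if Z_1 >= 2 else 3 is discarded; Z_2 is fixed at -5.
Z_4 = 3*Z_2 + 2*Z_1 - 2  [with Z_2=-5, Z_1=-3]  = -23

-23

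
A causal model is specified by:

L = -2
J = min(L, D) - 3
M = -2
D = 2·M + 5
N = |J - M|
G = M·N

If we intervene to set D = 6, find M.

Under do(D=6), the mechanism D = 2·M + 5 is discarded; D is fixed at 6.
M is not downstream of the intervention, so its value is determined by the original equations.

-2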